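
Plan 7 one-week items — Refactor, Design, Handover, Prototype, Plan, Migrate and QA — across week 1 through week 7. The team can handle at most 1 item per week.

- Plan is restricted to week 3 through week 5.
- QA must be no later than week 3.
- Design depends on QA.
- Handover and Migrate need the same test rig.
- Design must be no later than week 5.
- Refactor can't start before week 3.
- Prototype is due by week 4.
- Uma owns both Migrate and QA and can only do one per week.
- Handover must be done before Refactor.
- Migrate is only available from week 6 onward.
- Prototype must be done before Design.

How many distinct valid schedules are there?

Splitting on Refactor: it can be week 6 (22), week 7 (22). Listing each branch's schedules as (Design, Handover, Prototype, Plan, Migrate, QA) by week number:
Refactor=week 6: (3,4,1,5,7,2) (3,4,2,5,7,1) (3,5,1,4,7,2) (3,5,2,4,7,1) (4,1,2,5,7,3) (4,1,3,5,7,2) (4,2,1,5,7,3) (4,2,3,5,7,1) (4,3,1,5,7,2) (4,3,2,5,7,1) (4,5,1,3,7,2) (4,5,2,3,7,1) (5,1,2,4,7,3) (5,1,3,4,7,2) (5,1,4,3,7,2) (5,2,1,4,7,3) (5,2,3,4,7,1) (5,2,4,3,7,1) (5,3,1,4,7,2) (5,3,2,4,7,1) (5,4,1,3,7,2) (5,4,2,3,7,1) — 22.
Refactor=week 7: (3,4,1,5,6,2) (3,4,2,5,6,1) (3,5,1,4,6,2) (3,5,2,4,6,1) (4,1,2,5,6,3) (4,1,3,5,6,2) (4,2,1,5,6,3) (4,2,3,5,6,1) (4,3,1,5,6,2) (4,3,2,5,6,1) (4,5,1,3,6,2) (4,5,2,3,6,1) (5,1,2,4,6,3) (5,1,3,4,6,2) (5,1,4,3,6,2) (5,2,1,4,6,3) (5,2,3,4,6,1) (5,2,4,3,6,1) (5,3,1,4,6,2) (5,3,2,4,6,1) (5,4,1,3,6,2) (5,4,2,3,6,1) — 22.
Summing: 22 + 22 = 44.

44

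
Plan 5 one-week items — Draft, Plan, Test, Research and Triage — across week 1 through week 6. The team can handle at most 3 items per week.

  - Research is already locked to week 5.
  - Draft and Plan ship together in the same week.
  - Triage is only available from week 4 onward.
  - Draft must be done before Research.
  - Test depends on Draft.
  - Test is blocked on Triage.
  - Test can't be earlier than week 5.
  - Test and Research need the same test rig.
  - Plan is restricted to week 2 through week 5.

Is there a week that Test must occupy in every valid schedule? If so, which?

Test's window is week 5–week 6.
Research is fixed at week 5, and Test can't share a week with Research.
So Test must be week 6.

week 6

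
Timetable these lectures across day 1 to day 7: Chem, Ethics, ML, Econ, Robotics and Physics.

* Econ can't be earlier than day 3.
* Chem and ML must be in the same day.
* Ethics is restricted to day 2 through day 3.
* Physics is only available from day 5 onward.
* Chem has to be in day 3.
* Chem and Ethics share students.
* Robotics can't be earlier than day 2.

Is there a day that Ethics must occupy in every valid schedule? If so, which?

Ethics's window is day 2–day 3.
Chem is fixed at day 3, and Ethics can't share a day with Chem.
So Ethics must be day 2.

day 2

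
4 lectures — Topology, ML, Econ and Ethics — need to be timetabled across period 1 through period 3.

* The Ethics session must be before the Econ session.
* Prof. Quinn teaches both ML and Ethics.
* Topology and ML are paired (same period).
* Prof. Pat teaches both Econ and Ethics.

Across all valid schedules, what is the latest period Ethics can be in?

period 2

Downstream work caps Ethics at period 2.
Ethics at period 2 is achievable: Topology=period 1, Econ=period 3, Ethics=period 2, ML=period 1.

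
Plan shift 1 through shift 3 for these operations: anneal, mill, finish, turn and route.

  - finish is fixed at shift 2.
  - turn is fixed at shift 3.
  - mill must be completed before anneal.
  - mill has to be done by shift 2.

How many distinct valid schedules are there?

9

Splitting on anneal: it can be shift 2 (3), shift 3 (6). Listing each branch's schedules as (mill, finish, turn, route) by shift number:
anneal=shift 2: (1,2,3,1) (1,2,3,2) (1,2,3,3) — 3.
anneal=shift 3: (1,2,3,1) (1,2,3,2) (1,2,3,3) (2,2,3,1) (2,2,3,2) (2,2,3,3) — 6.
Summing: 3 + 6 = 9.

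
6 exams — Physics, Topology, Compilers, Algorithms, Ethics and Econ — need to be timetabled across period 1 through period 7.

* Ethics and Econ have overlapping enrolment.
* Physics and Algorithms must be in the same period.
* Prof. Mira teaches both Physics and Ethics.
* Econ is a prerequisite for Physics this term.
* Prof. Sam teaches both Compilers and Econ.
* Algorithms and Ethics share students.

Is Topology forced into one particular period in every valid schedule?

Topology can be period 1 (e.g. Ethics -> period 3, Topology -> period 1, Physics -> period 2, Econ -> period 1, Algorithms -> period 2, Compilers -> period 2) or period 2 (e.g. Ethics -> period 3; Topology -> period 2; Econ -> period 1; Compilers -> period 2; Algorithms -> period 2; Physics -> period 2).

No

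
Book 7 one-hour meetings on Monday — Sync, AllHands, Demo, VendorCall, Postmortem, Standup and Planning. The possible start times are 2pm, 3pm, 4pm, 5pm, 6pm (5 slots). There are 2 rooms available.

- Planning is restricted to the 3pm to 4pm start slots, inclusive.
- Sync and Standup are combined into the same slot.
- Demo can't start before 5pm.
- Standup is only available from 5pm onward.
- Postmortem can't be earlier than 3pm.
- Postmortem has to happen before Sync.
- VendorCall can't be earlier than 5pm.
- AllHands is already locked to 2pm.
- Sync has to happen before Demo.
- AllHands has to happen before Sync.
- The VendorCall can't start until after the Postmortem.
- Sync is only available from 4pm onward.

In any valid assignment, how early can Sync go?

Sync is available from 4pm; Sync must be in the same slot as Standup, which can't be before 5pm, so Sync is at least 5pm; downstream work caps Sync at 5pm.
Sync at 5pm is achievable: VendorCall in 6pm, Planning in 3pm, Sync in 5pm, Standup in 5pm, AllHands in 2pm, Postmortem in 3pm, Demo in 6pm.

5pm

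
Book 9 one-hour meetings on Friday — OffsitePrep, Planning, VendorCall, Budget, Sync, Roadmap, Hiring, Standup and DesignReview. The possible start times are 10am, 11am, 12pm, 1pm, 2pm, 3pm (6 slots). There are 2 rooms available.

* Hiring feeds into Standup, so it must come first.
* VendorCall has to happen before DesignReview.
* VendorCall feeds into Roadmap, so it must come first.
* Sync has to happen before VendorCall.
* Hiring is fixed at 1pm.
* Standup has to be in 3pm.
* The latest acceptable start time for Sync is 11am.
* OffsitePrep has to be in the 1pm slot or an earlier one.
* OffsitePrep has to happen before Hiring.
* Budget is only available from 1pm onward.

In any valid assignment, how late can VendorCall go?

Precedence pushes VendorCall to at least 11am; downstream work caps VendorCall at 2pm.
VendorCall at 1pm is achievable: Planning in 11am; OffsitePrep in 10am; VendorCall in 1pm; Budget in 2pm; Hiring in 1pm; Sync in 10am; DesignReview in 3pm; Roadmap in 2pm; Standup in 3pm.
Nothing later works — the capacity limit rule out every slot after 1pm.

1pm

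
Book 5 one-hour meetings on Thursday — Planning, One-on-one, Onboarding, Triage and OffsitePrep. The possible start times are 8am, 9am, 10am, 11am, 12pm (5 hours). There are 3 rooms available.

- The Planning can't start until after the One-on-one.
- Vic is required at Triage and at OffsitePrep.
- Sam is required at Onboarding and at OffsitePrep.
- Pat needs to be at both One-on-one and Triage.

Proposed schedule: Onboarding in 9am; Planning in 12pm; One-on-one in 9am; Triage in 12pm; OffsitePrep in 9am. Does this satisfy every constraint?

There are 3 rooms available — holds.
The Planning can't start until after the One-on-one — holds.
Vic is required at Triage and at OffsitePrep — holds.
Sam is required at Onboarding and at OffsitePrep — violated.
Pat needs to be at both One-on-one and Triage — holds.

No. Sam is required at Onboarding and at OffsitePrep is not satisfied.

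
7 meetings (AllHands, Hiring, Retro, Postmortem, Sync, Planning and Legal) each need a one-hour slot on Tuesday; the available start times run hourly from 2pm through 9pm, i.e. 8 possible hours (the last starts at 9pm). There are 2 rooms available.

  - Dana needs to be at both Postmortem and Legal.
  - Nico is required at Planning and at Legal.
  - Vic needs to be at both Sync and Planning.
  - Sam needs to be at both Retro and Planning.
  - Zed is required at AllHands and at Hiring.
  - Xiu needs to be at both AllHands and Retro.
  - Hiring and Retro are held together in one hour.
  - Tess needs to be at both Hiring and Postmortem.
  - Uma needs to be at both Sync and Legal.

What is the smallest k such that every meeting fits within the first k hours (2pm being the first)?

With at most 2 per hour and 7 meetings, at least 4 hours are needed.
4 works (last occupied hour: 5pm): for example Legal -> 5pm; Retro -> 3pm; Hiring -> 3pm; AllHands -> 2pm; Sync -> 2pm; Postmortem -> 4pm; Planning -> 4pm.

4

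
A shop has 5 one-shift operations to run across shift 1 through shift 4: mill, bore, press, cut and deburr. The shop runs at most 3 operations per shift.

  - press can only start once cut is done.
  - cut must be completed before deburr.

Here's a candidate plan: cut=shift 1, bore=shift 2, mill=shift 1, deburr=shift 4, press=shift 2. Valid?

press can only start once cut is done — holds.
cut must be completed before deburr — holds.
The shop runs at most 3 operations per shift — holds.

Yes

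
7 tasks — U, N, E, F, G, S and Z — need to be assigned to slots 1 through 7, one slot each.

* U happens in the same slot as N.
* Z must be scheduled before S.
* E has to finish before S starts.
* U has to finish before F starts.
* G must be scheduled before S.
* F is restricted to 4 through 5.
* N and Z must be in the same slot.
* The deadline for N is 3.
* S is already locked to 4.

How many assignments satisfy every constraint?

Splitting on U: it can be 1 (18), 2 (18), 3 (18). Listing each branch's schedules as (N, E, F, G, S, Z):
U=1: (1,1,4,1,4,1) (1,1,4,2,4,1) (1,1,4,3,4,1) (1,1,5,1,4,1) (1,1,5,2,4,1) (1,1,5,3,4,1) (1,2,4,1,4,1) (1,2,4,2,4,1) (1,2,4,3,4,1) (1,2,5,1,4,1) (1,2,5,2,4,1) (1,2,5,3,4,1) (1,3,4,1,4,1) (1,3,4,2,4,1) (1,3,4,3,4,1) (1,3,5,1,4,1) (1,3,5,2,4,1) (1,3,5,3,4,1) — 18.
U=2: (2,1,4,1,4,2) (2,1,4,2,4,2) (2,1,4,3,4,2) (2,1,5,1,4,2) (2,1,5,2,4,2) (2,1,5,3,4,2) (2,2,4,1,4,2) (2,2,4,2,4,2) (2,2,4,3,4,2) (2,2,5,1,4,2) (2,2,5,2,4,2) (2,2,5,3,4,2) (2,3,4,1,4,2) (2,3,4,2,4,2) (2,3,4,3,4,2) (2,3,5,1,4,2) (2,3,5,2,4,2) (2,3,5,3,4,2) — 18.
U=3: (3,1,4,1,4,3) (3,1,4,2,4,3) (3,1,4,3,4,3) (3,1,5,1,4,3) (3,1,5,2,4,3) (3,1,5,3,4,3) (3,2,4,1,4,3) (3,2,4,2,4,3) (3,2,4,3,4,3) (3,2,5,1,4,3) (3,2,5,2,4,3) (3,2,5,3,4,3) (3,3,4,1,4,3) (3,3,4,2,4,3) (3,3,4,3,4,3) (3,3,5,1,4,3) (3,3,5,2,4,3) (3,3,5,3,4,3) — 18.
Summing: 18 + 18 + 18 = 54.

54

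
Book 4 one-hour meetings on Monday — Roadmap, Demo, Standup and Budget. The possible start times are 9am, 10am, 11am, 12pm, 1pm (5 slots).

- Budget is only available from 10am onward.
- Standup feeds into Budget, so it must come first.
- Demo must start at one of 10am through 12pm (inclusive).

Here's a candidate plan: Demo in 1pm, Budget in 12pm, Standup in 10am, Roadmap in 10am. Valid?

Demo must start at one of 10am through 12pm (inclusive) — violated.
Budget is only available from 10am onward — holds.
Standup feeds into Budget, so it must come first — holds.

Invalid. Demo must start at one of 10am through 12pm (inclusive).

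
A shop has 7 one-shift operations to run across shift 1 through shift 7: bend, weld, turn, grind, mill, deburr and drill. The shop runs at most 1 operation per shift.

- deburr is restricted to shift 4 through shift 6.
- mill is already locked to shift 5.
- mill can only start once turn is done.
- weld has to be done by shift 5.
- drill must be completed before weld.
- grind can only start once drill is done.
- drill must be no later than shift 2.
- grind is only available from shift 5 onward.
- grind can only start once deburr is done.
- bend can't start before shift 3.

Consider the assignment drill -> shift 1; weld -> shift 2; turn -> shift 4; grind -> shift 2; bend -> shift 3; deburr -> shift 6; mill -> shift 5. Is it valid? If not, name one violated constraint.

No — it violates: grind is only available from shift 5 onward

mill is already locked to shift 5 — holds.
drill must be no later than shift 2 — holds.
weld has to be done by shift 5 — holds.
bend can't start before shift 3 — holds.
grind can only start once drill is done — holds.
grind is only available from shift 5 onward — violated.
mill can only start once turn is done — holds.
grind can only start once deburr is done — violated.
drill must be completed before weld — holds.
deburr is restricted to shift 4 through shift 6 — holds.
The shop runs at most 1 operation per shift — violated.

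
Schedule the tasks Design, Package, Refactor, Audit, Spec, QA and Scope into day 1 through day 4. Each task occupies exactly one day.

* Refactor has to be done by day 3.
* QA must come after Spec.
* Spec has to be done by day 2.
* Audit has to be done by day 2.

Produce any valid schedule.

Spec in day 1; Package in day 1; Scope in day 1; Refactor in day 1; Design in day 1; Audit in day 1; QA in day 2

Checking: Spec(day 1) before QA(day 2); Audit=day 1 in [day 1,day 2]; Refactor=day 1 in [day 1,day 3]; Spec=day 1 in [day 1,day 2].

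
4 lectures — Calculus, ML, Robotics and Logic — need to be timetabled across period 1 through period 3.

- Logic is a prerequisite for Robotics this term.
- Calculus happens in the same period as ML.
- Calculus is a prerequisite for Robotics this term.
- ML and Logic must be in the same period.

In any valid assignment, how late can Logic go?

period 2

Downstream work caps Logic at period 2.
Logic at period 2 is achievable: Calculus=period 2; ML=period 2; Logic=period 2; Robotics=period 3.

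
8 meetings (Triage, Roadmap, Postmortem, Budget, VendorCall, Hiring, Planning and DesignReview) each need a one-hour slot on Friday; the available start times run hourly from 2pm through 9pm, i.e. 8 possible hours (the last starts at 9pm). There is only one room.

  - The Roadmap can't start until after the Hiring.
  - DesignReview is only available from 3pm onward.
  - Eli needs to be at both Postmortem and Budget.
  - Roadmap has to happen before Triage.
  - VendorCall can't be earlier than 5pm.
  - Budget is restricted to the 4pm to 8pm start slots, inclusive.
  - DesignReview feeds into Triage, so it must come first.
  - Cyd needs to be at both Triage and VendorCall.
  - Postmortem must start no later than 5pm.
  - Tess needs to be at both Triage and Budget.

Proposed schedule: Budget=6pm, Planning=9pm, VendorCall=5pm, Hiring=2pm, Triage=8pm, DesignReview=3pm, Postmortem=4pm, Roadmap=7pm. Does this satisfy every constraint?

Valid

VendorCall can't be earlier than 5pm — holds.
Cyd needs to be at both Triage and VendorCall — holds.
DesignReview feeds into Triage, so it must come first — holds.
Budget is restricted to the 4pm to 8pm start slots, inclusive — holds.
Tess needs to be at both Triage and Budget — holds.
There is only one room — holds.
Eli needs to be at both Postmortem and Budget — holds.
The Roadmap can't start until after the Hiring — holds.
Postmortem must start no later than 5pm — holds.
DesignReview is only available from 3pm onward — holds.
Roadmap has to happen before Triage — holds.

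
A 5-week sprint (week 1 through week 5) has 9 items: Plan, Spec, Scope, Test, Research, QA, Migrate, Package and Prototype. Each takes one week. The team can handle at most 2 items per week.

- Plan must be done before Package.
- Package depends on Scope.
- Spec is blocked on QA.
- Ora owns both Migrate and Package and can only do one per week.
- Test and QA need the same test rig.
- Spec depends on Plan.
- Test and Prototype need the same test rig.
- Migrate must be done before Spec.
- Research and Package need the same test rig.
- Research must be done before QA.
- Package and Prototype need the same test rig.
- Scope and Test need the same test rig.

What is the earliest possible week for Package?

Precedence pushes Package to at least week 2.
Package at week 2 is achievable: Package -> week 2, Spec -> week 5, Test -> week 2, Prototype -> week 4, Research -> week 3, Plan -> week 1, QA -> week 4, Scope -> week 1, Migrate -> week 3.

week 2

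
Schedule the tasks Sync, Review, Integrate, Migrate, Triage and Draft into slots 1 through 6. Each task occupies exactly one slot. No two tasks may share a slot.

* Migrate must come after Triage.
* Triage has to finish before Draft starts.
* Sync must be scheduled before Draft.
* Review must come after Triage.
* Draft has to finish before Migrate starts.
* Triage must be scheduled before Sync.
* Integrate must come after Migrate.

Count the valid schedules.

Splitting on Sync: it can be 2 (4), 3 (1). Listing each branch's schedules as (Review, Integrate, Migrate, Triage, Draft):
Sync=2: (3,6,5,1,4) (4,6,5,1,3) (5,6,4,1,3) (6,5,4,1,3) — 4.
Sync=3: (2,6,5,1,4) — 1.
Summing: 4 + 1 = 5.

5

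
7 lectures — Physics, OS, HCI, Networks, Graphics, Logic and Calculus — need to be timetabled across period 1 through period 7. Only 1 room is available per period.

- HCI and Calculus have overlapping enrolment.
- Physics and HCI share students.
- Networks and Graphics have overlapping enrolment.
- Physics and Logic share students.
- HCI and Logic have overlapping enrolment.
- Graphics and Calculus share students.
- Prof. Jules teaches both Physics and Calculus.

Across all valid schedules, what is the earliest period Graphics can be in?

Graphics at period 1 is achievable: HCI -> period 4; Physics -> period 2; Calculus -> period 7; Networks -> period 5; Logic -> period 6; OS -> period 3; Graphics -> period 1.

period 1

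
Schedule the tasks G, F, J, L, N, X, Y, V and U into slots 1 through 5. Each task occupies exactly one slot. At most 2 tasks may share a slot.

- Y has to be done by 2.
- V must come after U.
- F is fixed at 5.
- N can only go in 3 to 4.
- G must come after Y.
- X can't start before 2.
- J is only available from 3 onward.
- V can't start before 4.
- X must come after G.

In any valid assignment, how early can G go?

2

Precedence pushes G to at least 2; downstream work caps G at 4.
G at 2 is achievable: U in 1, L in 2, N in 3, Y in 1, X in 4, F in 5, G in 2, J in 3, V in 4.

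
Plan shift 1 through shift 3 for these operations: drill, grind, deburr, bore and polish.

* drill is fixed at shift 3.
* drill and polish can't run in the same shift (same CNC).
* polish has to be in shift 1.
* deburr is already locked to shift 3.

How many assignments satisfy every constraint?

Splitting on grind: it can be shift 1 (3), shift 2 (3), shift 3 (3). Listing each branch's schedules as (drill, deburr, bore, polish) by shift number:
grind=shift 1: (3,3,1,1) (3,3,2,1) (3,3,3,1) — 3.
grind=shift 2: (3,3,1,1) (3,3,2,1) (3,3,3,1) — 3.
grind=shift 3: (3,3,1,1) (3,3,2,1) (3,3,3,1) — 3.
Summing: 3 + 3 + 3 = 9.

9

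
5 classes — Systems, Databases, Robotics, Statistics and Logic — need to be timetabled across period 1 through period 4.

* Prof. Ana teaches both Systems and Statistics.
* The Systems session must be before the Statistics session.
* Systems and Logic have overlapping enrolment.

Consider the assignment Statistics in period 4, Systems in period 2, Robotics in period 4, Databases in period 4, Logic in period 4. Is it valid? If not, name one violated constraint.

Systems and Logic have overlapping enrolment — holds.
The Systems session must be before the Statistics session — holds.
Prof. Ana teaches both Systems and Statistics — holds.

Valid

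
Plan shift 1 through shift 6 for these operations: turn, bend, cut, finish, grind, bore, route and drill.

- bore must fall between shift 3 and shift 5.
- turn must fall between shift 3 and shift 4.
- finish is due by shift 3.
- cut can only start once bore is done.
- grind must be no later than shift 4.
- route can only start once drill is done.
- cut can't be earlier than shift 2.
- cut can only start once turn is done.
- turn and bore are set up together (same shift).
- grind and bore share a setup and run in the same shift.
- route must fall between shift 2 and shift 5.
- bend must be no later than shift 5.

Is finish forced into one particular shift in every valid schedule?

No

finish can be shift 1 (e.g. turn -> shift 3, cut -> shift 4, drill -> shift 1, route -> shift 2, finish -> shift 1, bend -> shift 1, bore -> shift 3, grind -> shift 3) or shift 2 (e.g. cut -> shift 4; route -> shift 2; bore -> shift 3; finish -> shift 2; turn -> shift 3; bend -> shift 1; grind -> shift 3; drill -> shift 1).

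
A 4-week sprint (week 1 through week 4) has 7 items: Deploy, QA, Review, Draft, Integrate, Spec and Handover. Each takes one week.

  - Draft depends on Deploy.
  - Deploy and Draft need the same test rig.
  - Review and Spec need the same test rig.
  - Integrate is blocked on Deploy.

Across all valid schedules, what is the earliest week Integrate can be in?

week 2

Precedence pushes Integrate to at least week 2.
Integrate at week 2 is achievable: Integrate in week 2, Spec in week 2, Deploy in week 1, Handover in week 1, QA in week 1, Draft in week 2, Review in week 1.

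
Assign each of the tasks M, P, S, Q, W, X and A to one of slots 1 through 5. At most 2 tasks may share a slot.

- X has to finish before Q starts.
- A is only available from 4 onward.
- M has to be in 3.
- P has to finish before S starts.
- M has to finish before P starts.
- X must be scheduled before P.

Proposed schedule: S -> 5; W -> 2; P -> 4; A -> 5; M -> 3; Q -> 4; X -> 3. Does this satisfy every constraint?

X must be scheduled before P — holds.
P has to finish before S starts — holds.
X has to finish before Q starts — holds.
A is only available from 4 onward — holds.
M has to finish before P starts — holds.
At most 2 tasks may share a slot — holds.
M has to be in 3 — holds.

Yes, all constraints hold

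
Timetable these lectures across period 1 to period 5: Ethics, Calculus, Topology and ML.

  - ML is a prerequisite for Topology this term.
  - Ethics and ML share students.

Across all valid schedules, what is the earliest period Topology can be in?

period 2

Precedence pushes Topology to at least period 2.
Topology at period 2 is achievable: Calculus in period 1; Ethics in period 2; Topology in period 2; ML in period 1.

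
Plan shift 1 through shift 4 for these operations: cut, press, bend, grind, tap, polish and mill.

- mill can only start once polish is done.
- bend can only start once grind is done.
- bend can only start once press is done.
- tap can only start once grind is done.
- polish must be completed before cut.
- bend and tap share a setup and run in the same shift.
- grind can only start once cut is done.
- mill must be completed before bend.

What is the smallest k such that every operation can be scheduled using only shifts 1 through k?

The precedence chain requires at least 4 distinct shifts.
4 works (last occupied shift: shift 4): for example tap=shift 4, polish=shift 1, grind=shift 3, press=shift 1, bend=shift 4, mill=shift 2, cut=shift 2.

4 shifts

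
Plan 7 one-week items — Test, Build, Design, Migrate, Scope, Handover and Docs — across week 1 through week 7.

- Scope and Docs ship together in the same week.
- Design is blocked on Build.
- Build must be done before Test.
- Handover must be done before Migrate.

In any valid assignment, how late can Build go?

week 6

Downstream work caps Build at week 6.
Build at week 6 is achievable: Build in week 6; Test in week 7; Scope in week 1; Docs in week 1; Migrate in week 2; Handover in week 1; Design in week 7.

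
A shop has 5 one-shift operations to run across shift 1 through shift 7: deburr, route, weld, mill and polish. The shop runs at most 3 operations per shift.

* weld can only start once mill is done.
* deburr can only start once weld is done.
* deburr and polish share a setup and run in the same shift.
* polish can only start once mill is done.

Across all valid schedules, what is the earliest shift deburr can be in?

shift 3

Precedence pushes deburr to at least shift 3.
deburr at shift 3 is achievable: polish -> shift 3, deburr -> shift 3, weld -> shift 2, route -> shift 1, mill -> shift 1.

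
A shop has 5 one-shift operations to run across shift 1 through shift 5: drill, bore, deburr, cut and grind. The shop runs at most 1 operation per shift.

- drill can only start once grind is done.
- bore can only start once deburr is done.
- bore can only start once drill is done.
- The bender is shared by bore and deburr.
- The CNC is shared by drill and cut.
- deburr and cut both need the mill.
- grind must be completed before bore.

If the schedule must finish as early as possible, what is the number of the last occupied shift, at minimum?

5

The precedence chain requires at least 3 distinct shifts.
With at most 1 per shift and 5 operations, at least 5 shifts are needed.
5 works (last occupied shift: shift 5): for example drill=shift 2; cut=shift 5; deburr=shift 3; grind=shift 1; bore=shift 4.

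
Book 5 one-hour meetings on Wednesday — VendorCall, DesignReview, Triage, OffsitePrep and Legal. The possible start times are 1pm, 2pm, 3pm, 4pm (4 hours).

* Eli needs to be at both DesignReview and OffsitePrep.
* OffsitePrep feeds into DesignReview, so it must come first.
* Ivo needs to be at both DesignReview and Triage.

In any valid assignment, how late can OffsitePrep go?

3pm

Downstream work caps OffsitePrep at 3pm.
OffsitePrep at 3pm is achievable: Legal in 1pm; VendorCall in 1pm; OffsitePrep in 3pm; Triage in 1pm; DesignReview in 4pm.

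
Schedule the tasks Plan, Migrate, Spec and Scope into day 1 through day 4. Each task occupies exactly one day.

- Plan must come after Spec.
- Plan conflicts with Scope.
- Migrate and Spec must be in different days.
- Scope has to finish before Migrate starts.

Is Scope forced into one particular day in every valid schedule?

No

Scope can be day 1 (e.g. Migrate -> day 2, Scope -> day 1, Plan -> day 2, Spec -> day 1) or day 2 (e.g. Spec -> day 1; Scope -> day 2; Migrate -> day 3; Plan -> day 3).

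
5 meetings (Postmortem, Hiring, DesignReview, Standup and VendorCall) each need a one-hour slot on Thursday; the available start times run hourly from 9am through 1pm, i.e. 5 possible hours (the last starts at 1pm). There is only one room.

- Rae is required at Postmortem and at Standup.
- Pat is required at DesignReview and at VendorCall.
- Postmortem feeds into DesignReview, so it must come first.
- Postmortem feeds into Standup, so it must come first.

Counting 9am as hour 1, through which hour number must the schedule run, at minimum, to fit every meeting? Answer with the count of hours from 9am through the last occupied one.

5

The precedence chain requires at least 2 distinct hours.
With at most 1 per hour and 5 meetings, at least 5 hours are needed.
5 works (last occupied hour: 1pm): for example DesignReview -> 10am; VendorCall -> 1pm; Standup -> 11am; Postmortem -> 9am; Hiring -> 12pm.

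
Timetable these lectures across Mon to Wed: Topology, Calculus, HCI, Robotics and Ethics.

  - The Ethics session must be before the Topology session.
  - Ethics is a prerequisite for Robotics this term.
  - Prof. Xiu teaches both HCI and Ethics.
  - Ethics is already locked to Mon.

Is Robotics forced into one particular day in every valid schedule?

Robotics can be Tue (e.g. Ethics=Mon; Topology=Tue; Robotics=Tue; HCI=Tue; Calculus=Mon) or Wed (e.g. Robotics in Wed, Ethics in Mon, Topology in Tue, HCI in Tue, Calculus in Mon).

No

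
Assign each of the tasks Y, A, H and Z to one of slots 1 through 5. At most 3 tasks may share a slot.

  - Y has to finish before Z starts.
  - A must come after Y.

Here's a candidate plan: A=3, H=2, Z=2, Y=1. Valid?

Valid

Y has to finish before Z starts — holds.
A must come after Y — holds.
At most 3 tasks may share a slot — holds.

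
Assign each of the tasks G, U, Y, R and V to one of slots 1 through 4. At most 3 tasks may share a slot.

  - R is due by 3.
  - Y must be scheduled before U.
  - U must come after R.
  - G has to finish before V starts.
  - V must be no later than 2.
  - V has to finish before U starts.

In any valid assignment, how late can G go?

1

Downstream work caps G at 1.
G at 1 is achievable: R -> 1, U -> 3, V -> 2, Y -> 1, G -> 1.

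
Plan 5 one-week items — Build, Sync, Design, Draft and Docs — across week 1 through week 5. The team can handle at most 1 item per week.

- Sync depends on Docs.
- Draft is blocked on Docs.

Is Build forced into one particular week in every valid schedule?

Build can be week 1 (e.g. Build in week 1; Docs in week 2; Draft in week 4; Sync in week 3; Design in week 5) or week 2 (e.g. Sync -> week 3; Design -> week 5; Draft -> week 4; Build -> week 2; Docs -> week 1).

No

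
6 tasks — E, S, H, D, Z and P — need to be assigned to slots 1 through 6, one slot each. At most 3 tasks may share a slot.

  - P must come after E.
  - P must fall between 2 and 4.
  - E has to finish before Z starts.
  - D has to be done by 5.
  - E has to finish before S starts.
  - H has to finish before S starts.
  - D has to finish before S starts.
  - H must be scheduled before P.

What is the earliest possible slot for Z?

Precedence pushes Z to at least 2.
Z at 2 is achievable: P in 2; H in 1; S in 2; Z in 2; E in 1; D in 1.

2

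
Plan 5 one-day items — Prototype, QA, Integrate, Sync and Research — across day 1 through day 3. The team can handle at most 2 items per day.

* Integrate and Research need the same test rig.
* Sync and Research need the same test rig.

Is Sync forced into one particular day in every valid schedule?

Sync can be day 1 (e.g. Sync -> day 1; Integrate -> day 2; Prototype -> day 1; QA -> day 2; Research -> day 3) or day 2 (e.g. QA=day 1, Sync=day 2, Integrate=day 2, Prototype=day 1, Research=day 3).

No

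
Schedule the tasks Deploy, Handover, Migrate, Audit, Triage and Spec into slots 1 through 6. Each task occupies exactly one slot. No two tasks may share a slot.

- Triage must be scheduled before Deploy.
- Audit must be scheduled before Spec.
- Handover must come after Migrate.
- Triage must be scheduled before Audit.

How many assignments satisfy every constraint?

45

Splitting on Deploy: it can be 2 (6), 3 (9), 4 (10), 5 (10), 6 (10). Listing each branch's schedules as (Handover, Migrate, Audit, Triage, Spec):
Deploy=2: (4,3,5,1,6) (5,3,4,1,6) (5,4,3,1,6) (6,3,4,1,5) (6,4,3,1,5) (6,5,3,1,4) — 6.
Deploy=3: (4,1,5,2,6) (4,2,5,1,6) (5,1,4,2,6) (5,2,4,1,6) (5,4,2,1,6) (6,1,4,2,5) (6,2,4,1,5) (6,4,2,1,5) (6,5,2,1,4) — 9.
Deploy=4: (2,1,5,3,6) (3,1,5,2,6) (3,2,5,1,6) (5,1,3,2,6) (5,2,3,1,6) (5,3,2,1,6) (6,1,3,2,5) (6,2,3,1,5) (6,3,2,1,5) (6,5,2,1,3) — 10.
Deploy=5: (2,1,4,3,6) (3,1,4,2,6) (3,2,4,1,6) (4,1,3,2,6) (4,2,3,1,6) (4,3,2,1,6) (6,1,3,2,4) (6,2,3,1,4) (6,3,2,1,4) (6,4,2,1,3) — 10.
Deploy=6: (2,1,4,3,5) (3,1,4,2,5) (3,2,4,1,5) (4,1,3,2,5) (4,2,3,1,5) (4,3,2,1,5) (5,1,3,2,4) (5,2,3,1,4) (5,3,2,1,4) (5,4,2,1,3) — 10.
Summing: 6 + 9 + 10 + 10 + 10 = 45.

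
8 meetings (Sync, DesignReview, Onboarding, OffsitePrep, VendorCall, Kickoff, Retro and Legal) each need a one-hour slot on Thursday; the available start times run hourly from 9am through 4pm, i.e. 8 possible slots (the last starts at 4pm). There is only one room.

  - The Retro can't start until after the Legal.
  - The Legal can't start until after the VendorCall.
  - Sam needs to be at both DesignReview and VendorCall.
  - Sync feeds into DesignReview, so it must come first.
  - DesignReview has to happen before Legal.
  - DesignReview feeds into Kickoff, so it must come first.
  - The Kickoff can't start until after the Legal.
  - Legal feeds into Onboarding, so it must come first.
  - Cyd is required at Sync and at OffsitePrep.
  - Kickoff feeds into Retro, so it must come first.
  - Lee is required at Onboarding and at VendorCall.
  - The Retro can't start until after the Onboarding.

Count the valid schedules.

48

Splitting on Sync: it can be 9am (28), 10am (16), 11am (4). Listing each branch's schedules as (DesignReview, Onboarding, OffsitePrep, VendorCall, Kickoff, Retro, Legal):
Sync=9am: (10am,1pm,2pm,11am,3pm,4pm,12pm) (10am,1pm,3pm,11am,2pm,4pm,12pm) (10am,1pm,4pm,11am,2pm,3pm,12pm) (10am,2pm,11am,12pm,3pm,4pm,1pm) (10am,2pm,12pm,11am,3pm,4pm,1pm) (10am,2pm,1pm,11am,3pm,4pm,12pm) (10am,2pm,3pm,11am,1pm,4pm,12pm) (10am,2pm,4pm,11am,1pm,3pm,12pm) (10am,3pm,11am,12pm,2pm,4pm,1pm) (10am,3pm,12pm,11am,2pm,4pm,1pm) (10am,3pm,1pm,11am,2pm,4pm,12pm) (10am,3pm,2pm,11am,1pm,4pm,12pm) (11am,1pm,2pm,10am,3pm,4pm,12pm) (11am,1pm,3pm,10am,2pm,4pm,12pm) (11am,1pm,4pm,10am,2pm,3pm,12pm) (11am,2pm,10am,12pm,3pm,4pm,1pm) (11am,2pm,12pm,10am,3pm,4pm,1pm) (11am,2pm,1pm,10am,3pm,4pm,12pm) (11am,2pm,3pm,10am,1pm,4pm,12pm) (11am,2pm,4pm,10am,1pm,3pm,12pm) (11am,3pm,10am,12pm,2pm,4pm,1pm) (11am,3pm,12pm,10am,2pm,4pm,1pm) (11am,3pm,1pm,10am,2pm,4pm,12pm) (11am,3pm,2pm,10am,1pm,4pm,12pm) (12pm,2pm,10am,11am,3pm,4pm,1pm) (12pm,2pm,11am,10am,3pm,4pm,1pm) (12pm,3pm,10am,11am,2pm,4pm,1pm) (12pm,3pm,11am,10am,2pm,4pm,1pm) — 28.
Sync=10am: (11am,1pm,2pm,9am,3pm,4pm,12pm) (11am,1pm,3pm,9am,2pm,4pm,12pm) (11am,1pm,4pm,9am,2pm,3pm,12pm) (11am,2pm,9am,12pm,3pm,4pm,1pm) (11am,2pm,12pm,9am,3pm,4pm,1pm) (11am,2pm,1pm,9am,3pm,4pm,12pm) (11am,2pm,3pm,9am,1pm,4pm,12pm) (11am,2pm,4pm,9am,1pm,3pm,12pm) (11am,3pm,9am,12pm,2pm,4pm,1pm) (11am,3pm,12pm,9am,2pm,4pm,1pm) (11am,3pm,1pm,9am,2pm,4pm,12pm) (11am,3pm,2pm,9am,1pm,4pm,12pm) (12pm,2pm,9am,11am,3pm,4pm,1pm) (12pm,2pm,11am,9am,3pm,4pm,1pm) (12pm,3pm,9am,11am,2pm,4pm,1pm) (12pm,3pm,11am,9am,2pm,4pm,1pm) — 16.
Sync=11am: (12pm,2pm,9am,10am,3pm,4pm,1pm) (12pm,2pm,10am,9am,3pm,4pm,1pm) (12pm,3pm,9am,10am,2pm,4pm,1pm) (12pm,3pm,10am,9am,2pm,4pm,1pm) — 4.
Summing: 28 + 16 + 4 = 48.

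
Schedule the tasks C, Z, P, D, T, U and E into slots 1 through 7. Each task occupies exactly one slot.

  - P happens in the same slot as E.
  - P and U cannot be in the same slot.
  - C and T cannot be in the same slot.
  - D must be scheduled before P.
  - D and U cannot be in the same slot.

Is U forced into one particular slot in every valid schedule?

U can be 1 (e.g. U in 1, E in 3, C in 1, Z in 1, P in 3, T in 2, D in 2) or 2 (e.g. E in 3, U in 2, C in 1, T in 2, D in 1, Z in 1, P in 3).

No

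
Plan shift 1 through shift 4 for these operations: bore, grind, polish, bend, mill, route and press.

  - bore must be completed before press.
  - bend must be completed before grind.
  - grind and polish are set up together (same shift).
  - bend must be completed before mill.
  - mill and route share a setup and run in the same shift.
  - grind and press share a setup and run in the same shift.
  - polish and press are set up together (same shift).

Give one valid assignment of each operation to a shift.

bore=shift 1; bend=shift 1; press=shift 2; grind=shift 2; mill=shift 2; route=shift 2; polish=shift 2

Checking: bore(shift 1) before press(shift 2); bend(shift 1) before mill(shift 2); bend(shift 1) before grind(shift 2); grind = press = shift 2; grind = polish = shift 2; mill = route = shift 2; polish = press = shift 2.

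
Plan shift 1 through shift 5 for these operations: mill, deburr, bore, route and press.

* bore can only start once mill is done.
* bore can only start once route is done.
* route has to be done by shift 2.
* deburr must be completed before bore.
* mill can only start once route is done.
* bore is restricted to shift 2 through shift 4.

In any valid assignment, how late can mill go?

Precedence pushes mill to at least shift 2; downstream work caps mill at shift 3.
mill at shift 3 is achievable: route in shift 1, press in shift 1, bore in shift 4, deburr in shift 1, mill in shift 3.

shift 3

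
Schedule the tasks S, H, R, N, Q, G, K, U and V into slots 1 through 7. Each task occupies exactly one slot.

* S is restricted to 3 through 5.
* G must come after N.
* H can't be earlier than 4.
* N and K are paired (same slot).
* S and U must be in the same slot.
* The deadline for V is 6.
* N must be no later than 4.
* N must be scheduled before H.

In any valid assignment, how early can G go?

2

Precedence pushes G to at least 2.
G at 2 is achievable: R -> 1; K -> 1; S -> 3; Q -> 1; N -> 1; G -> 2; U -> 3; V -> 1; H -> 4.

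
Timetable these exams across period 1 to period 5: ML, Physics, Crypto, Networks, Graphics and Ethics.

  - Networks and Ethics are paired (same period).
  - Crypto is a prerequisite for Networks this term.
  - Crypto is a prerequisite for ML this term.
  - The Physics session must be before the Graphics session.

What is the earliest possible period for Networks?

period 2

Precedence pushes Networks to at least period 2.
Networks at period 2 is achievable: Crypto -> period 1, Graphics -> period 2, Ethics -> period 2, Networks -> period 2, ML -> period 2, Physics -> period 1.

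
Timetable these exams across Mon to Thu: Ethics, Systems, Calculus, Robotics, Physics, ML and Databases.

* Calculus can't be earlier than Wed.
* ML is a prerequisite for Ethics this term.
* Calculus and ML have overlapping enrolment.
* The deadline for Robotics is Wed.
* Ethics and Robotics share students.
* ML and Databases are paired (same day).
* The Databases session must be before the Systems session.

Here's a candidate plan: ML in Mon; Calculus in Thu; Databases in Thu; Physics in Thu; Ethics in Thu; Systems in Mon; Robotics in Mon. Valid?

The deadline for Robotics is Wed — holds.
Calculus and ML have overlapping enrolment — holds.
Ethics and Robotics share students — holds.
The Databases session must be before the Systems session — violated.
ML and Databases are paired (same day) — violated.
ML is a prerequisite for Ethics this term — holds.
Calculus can't be earlier than Wed — holds.

Invalid. The Databases session must be before the Systems session.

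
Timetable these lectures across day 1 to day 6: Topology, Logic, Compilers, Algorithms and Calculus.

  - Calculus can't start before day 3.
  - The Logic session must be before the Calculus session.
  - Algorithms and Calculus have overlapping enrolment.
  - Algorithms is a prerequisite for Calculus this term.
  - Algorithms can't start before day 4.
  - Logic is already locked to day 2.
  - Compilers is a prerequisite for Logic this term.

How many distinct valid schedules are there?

Splitting on Algorithms: it can be day 4 (12), day 5 (6). Listing each branch's schedules as (Topology, Logic, Compilers, Calculus) by day number:
Algorithms=day 4: (1,2,1,5) (1,2,1,6) (2,2,1,5) (2,2,1,6) (3,2,1,5) (3,2,1,6) (4,2,1,5) (4,2,1,6) (5,2,1,5) (5,2,1,6) (6,2,1,5) (6,2,1,6) — 12.
Algorithms=day 5: (1,2,1,6) (2,2,1,6) (3,2,1,6) (4,2,1,6) (5,2,1,6) (6,2,1,6) — 6.
Summing: 12 + 6 = 18.

18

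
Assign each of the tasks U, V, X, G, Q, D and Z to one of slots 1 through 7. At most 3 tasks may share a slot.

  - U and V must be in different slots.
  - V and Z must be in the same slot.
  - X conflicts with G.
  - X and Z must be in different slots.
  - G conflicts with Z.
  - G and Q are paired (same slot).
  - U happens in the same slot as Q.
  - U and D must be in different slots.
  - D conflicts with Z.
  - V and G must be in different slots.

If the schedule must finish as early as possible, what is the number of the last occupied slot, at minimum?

With at most 3 per slot and 7 tasks, at least 3 slots are needed.
3 works (last occupied slot: 3): for example V -> 2, U -> 1, Z -> 2, X -> 3, D -> 3, Q -> 1, G -> 1.

3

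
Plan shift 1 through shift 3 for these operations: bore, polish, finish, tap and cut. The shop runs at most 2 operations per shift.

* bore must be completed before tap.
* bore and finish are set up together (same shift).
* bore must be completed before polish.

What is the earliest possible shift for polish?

shift 2

Precedence pushes polish to at least shift 2.
polish at shift 2 is achievable: finish=shift 1, polish=shift 2, bore=shift 1, tap=shift 2, cut=shift 3.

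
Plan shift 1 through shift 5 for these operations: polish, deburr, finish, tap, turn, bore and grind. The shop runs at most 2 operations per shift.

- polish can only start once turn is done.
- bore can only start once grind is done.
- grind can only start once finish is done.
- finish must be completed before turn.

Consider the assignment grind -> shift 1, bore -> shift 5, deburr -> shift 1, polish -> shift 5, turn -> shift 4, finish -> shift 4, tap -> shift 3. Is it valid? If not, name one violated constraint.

bore can only start once grind is done — holds.
grind can only start once finish is done — violated.
finish must be completed before turn — violated.
polish can only start once turn is done — holds.
The shop runs at most 2 operations per shift — holds.

Invalid. grind can only start once finish is done.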